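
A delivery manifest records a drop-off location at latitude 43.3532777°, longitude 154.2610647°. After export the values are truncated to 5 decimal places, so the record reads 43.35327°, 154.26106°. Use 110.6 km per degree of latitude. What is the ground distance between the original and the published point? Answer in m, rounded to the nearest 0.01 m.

0.93 m

Δlat = 43.3532777 − 43.35327 = +0.0000077°; Δlon = 154.2610647 − 154.26106 = +0.0000047°.
North–south shift: 0.0000077 × 110600 = 0.85162 m.
E–W at 43.3533°: 0.0000047° × 110600 × cos 43.3533° = 0.0000047 × 110600 × 0.7271 ≈ 0.377979 m.
Combined displacement = (0.85162² + 0.377979²)^½ ≈ 0.931732 m.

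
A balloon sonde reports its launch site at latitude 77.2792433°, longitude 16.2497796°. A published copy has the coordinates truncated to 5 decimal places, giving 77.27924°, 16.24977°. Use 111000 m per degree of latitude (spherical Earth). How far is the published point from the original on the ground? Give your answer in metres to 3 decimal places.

0.435 metres

Δlat = 77.2792433 − 77.27924 = +0.0000033°; Δlon = 16.2497796 − 16.24977 = +0.0000096°.
N–S: 0.0000033° × 111000 m/° = 0.3663 m.
E–W at 77.2792°: 0.0000096° × 111000 × cos 77.2792° = 0.0000096 × 111000 × 0.2202 ≈ 0.234645 m.
Distance: √(0.3663² + 0.234645²) ≈ 0.43501 m.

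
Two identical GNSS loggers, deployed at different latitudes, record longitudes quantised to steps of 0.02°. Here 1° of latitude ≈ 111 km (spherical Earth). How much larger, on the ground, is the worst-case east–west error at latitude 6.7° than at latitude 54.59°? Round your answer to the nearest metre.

With a 0.02° grid the true value lies within half a step, ±0.02°/2 = ±0.01°, of the stored one.
Error at 6.7° = 0.01° × 111000 × cos 6.7° ≈ 1110 × 0.9932 = 1102.4 m.
At 54.59°: 0.01° × 111000 × cos 54.59° = 0.01 × 111000 × 0.5794 ≈ 643.16 m.
So the lower-latitude error exceeds the higher by 1102.4 − 643.16 = 459.26 m.

459 metres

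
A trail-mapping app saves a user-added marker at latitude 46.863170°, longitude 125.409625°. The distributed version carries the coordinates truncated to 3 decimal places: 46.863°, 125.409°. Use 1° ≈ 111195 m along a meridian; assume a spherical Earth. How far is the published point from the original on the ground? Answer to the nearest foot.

168 feet

The latitude changed by +0.000170° and the longitude by +0.000625°.
North–south shift: 0.000170 × 111195 = 18.9031 m.
E–W at 46.863°: 0.000625° × 111195 × cos 46.863° = 0.000625 × 111195 × 0.6837 ≈ 47.5182 m.
Hypotenuse of the two orthogonal shifts: √(18.9031² + 47.5182²) = 51.14 m.
Converting: 51.14 m × 3.2808 ft/m ≈ 167.78 ft.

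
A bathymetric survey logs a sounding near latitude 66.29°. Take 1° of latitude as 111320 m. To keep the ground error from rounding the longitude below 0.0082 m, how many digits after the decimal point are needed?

7

At 66.29° one degree of longitude covers 111320 × cos 66.29° ≈ 111320 × 0.4021 ≈ 44762.6 m.
Rounding to N decimal places gives at most 0.5 × 10⁻ᴺ degrees of error, i.e. 0.5 × 10⁻ᴺ × 44762.6 m.
Need 0.5 × 44762.6 × 10⁻ᴺ ≤ 0.0082 → 10⁻ᴺ ≤ 3.664e-07, so N ≥ 6.44.
So 7 decimal places suffice (0.00224 m); 6 would allow up to 0.0224 m.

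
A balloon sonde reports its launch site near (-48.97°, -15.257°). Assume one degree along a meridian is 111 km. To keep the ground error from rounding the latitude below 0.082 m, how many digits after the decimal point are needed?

6

One degree of latitude covers 111000 m.
N decimal places → at most half a unit in the last place, 0.5 × 10⁻ᴺ° = 111000/2 × 10⁻ᴺ m.
Setting 55500 × 10⁻ᴺ ≤ 0.082 gives 10ᴺ ≥ 6.768e+05, i.e. N ≥ 5.83.
At 5 places the error can reach 0.555 m, but 6 places keeps it to 0.0555 m.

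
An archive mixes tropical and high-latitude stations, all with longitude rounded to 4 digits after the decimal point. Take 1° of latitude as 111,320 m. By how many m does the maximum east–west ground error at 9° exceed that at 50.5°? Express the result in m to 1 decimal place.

2.0 m

Rounding to 4 decimal places leaves the longitude within ±5e-05° of the true value.
Error at 9° = 5e-05° × 111320 × cos 9° ≈ 5.566 × 0.9877 = 5.4975 m.
Error at 50.5° = 5e-05° × 111320 × cos 50.5° ≈ 5.566 × 0.6361 = 3.5404 m.
Difference: 5.4975 − 3.5404 = 1.9571 m.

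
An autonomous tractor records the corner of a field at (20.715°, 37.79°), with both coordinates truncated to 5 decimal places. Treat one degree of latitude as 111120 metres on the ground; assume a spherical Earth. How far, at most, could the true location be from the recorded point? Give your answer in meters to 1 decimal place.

1.5 meters

Truncating at 5 decimal places can drop up to a full unit in the last place, so each coordinate may be off by as much as 1e-05°.
North–south component: 1e-05° × 111120 = 1.1112 m.
East–west component at 20.715°: 1e-05° × 111120 × cos 20.715° ≈ 1e-05 × 103936 ≈ 1.03936 m.
The two errors are perpendicular, so the maximum displacement is √(1.1112² + 1.03936²) ≈ 1.52153 m.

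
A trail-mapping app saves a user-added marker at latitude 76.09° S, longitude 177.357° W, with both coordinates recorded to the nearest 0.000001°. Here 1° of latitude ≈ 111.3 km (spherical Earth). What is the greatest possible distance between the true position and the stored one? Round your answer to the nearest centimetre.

Rounding to 6 decimal places leaves each coordinate within ±5e-07° of the true value.
Latitude error → 5e-07 × 111300 = 0.05565 m along the meridian.
E–W at 76.09°: 5e-07° × 111300 × cos 76.09° = 5e-07 × 111300 × 0.2404 ≈ 0.0133781 m.
The two errors are perpendicular, so the maximum displacement is √(0.05565² + 0.0133781²) ≈ 0.0572354 m.
That is 0.0572354 m = 5.7235 cm.

6 centimetres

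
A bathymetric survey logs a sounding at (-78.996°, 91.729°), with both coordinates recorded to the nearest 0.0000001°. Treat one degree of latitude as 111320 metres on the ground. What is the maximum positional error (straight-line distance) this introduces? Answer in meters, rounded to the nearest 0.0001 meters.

0.0057 meters

Rounding to 7 decimal places leaves each coordinate within ±5e-08° of the true value.
North–south component: 5e-08° × 111320 = 0.005566 m.
East–west component at 78.996°: 5e-08° × 111320 × cos 78.996° ≈ 5e-08 × 21248.5 ≈ 0.00106242 m.
Worst case both components are at the extreme and orthogonal: √(0.005566² + 0.00106242²) ≈ 0.00566649 m.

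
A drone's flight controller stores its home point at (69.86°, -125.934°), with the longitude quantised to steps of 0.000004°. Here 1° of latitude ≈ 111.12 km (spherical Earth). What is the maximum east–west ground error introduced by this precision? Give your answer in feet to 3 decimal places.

With a 0.000004° grid the true value lies within half a step, ±0.000004°/2 = ±2e-06°, of the stored one.
Parallels shrink by cos φ, so at 69.86° a degree of longitude is 111120 × 0.3443 ≈ 38260.3 m.
Maximum E–W displacement: 2e-06 × 38260.3 = 0.0765206 m.
Converting: 0.0765206 m × 3.2808 ft/m ≈ 0.25105 ft.

0.251 feet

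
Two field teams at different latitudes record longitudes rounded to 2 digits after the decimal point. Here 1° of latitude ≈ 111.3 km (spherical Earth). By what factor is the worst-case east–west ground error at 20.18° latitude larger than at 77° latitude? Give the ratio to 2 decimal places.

Rounding to 2 decimal places leaves the longitude within ±0.005° of the true value.
Error at 20.18° = 0.005° × 111300 × cos 20.18° ≈ 556.5 × 0.9386 = 522.34 m.
At 77°: 0.005° × 111300 × cos 77° = 0.005 × 111300 × 0.2250 ≈ 125.19 m.
Ratio: 522.34 / 125.19 = cos 20.18° / cos 77° ≈ 4.1725.

4.17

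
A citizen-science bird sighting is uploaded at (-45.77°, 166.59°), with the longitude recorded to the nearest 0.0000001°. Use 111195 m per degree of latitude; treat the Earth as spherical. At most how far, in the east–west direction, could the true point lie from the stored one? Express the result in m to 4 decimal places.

Rounding to 7 decimal places leaves the longitude within ±5e-08° of the true value.
One degree of longitude at 45.77° is 111195 × cos 45.77° ≈ 111195 × 0.6975 = 77563 m.
Maximum E–W displacement: 5e-08 × 77563 = 0.00387815 m.

0.0039 m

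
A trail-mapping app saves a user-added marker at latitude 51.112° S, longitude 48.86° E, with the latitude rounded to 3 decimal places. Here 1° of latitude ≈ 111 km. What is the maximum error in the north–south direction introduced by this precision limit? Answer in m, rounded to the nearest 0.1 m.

Rounding to 3 decimal places leaves the latitude within ±0.0005° of the true value.
Along the meridian that is 0.0005° × 111000 m/° = 55.5 m.

55.5 m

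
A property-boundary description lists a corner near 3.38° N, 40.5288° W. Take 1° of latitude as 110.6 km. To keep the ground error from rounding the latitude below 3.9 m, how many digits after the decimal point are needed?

5 decimal places

One degree of latitude covers 110600 m.
Rounding to N decimal places gives at most 0.5 × 10⁻ᴺ degrees of error, i.e. 0.5 × 10⁻ᴺ × 110600 m.
Need 0.5 × 110600 × 10⁻ᴺ ≤ 3.9 → 10⁻ᴺ ≤ 7.052e-05, so N ≥ 4.15.
At 4 places the error can reach 5.53 m, but 5 places keeps it to 0.553 m.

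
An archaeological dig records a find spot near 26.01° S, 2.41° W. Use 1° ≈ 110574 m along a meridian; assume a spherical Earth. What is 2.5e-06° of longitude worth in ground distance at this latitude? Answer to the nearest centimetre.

One degree of longitude here spans 110574 × cos 26.01° = 110574 × 0.8987 ≈ 99374.8 m; 2.5e-06° of that is 0.248437 m.
That is 0.248437 m = 24.844 cm.

25 centimetres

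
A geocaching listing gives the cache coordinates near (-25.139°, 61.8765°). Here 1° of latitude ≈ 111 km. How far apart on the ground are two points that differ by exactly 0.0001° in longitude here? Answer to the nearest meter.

10 meters

One degree of longitude here spans 111000 × cos 25.139° = 111000 × 0.9053 ≈ 100486 m; 0.0001° of that is 10.0486 m.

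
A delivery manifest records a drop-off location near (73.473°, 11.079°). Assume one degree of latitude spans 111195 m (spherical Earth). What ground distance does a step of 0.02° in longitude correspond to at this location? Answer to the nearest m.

633 m

At 73.473° a degree of longitude is 111195 × cos 73.473° ≈ 31631.3 m, so 0.02° corresponds to 632.626 m.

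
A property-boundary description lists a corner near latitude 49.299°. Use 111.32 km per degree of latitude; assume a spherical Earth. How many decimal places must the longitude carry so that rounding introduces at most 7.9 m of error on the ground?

At 49.299° one degree of longitude covers 111320 × cos 49.299° ≈ 111320 × 0.6521 ≈ 72593.1 m.
With N decimal places the half-ulp bound is 0.5·10⁻ᴺ°, or 0.5·10⁻ᴺ × 72593.1 m on the ground.
Setting 36296.5 × 10⁻ᴺ ≤ 7.9 gives 10ᴺ ≥ 4594, i.e. N ≥ 3.66.
So 4 decimal places suffice (3.63 m); 3 would allow up to 36.3 m.

4 decimal places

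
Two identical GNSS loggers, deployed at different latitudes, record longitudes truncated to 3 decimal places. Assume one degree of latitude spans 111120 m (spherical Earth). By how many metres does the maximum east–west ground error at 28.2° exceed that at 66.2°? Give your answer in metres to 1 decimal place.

Truncating at 3 decimal places can drop up to a full unit in the last place, so the longitude may be off by as much as 0.001°.
Error at 28.2° = 0.001° × 111120 × cos 28.2° ≈ 111.12 × 0.8813 = 97.93 m.
Error at 66.2° = 0.001° × 111120 × cos 66.2° ≈ 111.12 × 0.4035 = 44.842 m.
So the lower-latitude error exceeds the higher by 97.93 − 44.842 = 53.088 m.

53.1 metres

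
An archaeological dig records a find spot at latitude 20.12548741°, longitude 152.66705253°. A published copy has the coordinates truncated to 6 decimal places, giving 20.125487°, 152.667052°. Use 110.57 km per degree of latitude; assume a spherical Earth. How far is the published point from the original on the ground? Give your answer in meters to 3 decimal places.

0.071 meters

The latitude changed by +0.00000041° and the longitude by +0.00000053°.
North–south shift: 0.00000041 × 110570 = 0.0453337 m.
E–W at 20.1255°: 0.00000053° × 110570 × cos 20.1255° = 0.00000053 × 110570 × 0.9389 ≈ 0.0550239 m.
Combined displacement = (0.0453337² + 0.0550239²)^½ ≈ 0.0712936 m.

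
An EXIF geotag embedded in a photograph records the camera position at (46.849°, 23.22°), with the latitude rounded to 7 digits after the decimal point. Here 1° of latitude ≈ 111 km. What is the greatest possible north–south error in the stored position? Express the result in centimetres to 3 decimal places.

Rounding to 7 decimal places leaves the latitude within ±5e-08° of the true value.
North–south distance: 5e-08° × 111000 m/° = 0.00555 m.
That is 0.00555 m = 0.555 cm.

0.555 centimetres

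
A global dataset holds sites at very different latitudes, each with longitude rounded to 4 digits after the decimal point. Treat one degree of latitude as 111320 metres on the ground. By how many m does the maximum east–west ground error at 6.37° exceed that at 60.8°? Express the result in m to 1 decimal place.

2.8 m

Rounding to 4 decimal places leaves the longitude within ±5e-05° of the true value.
At 6.37°: 5e-05° × 111320 × cos 6.37° = 5e-05 × 111320 × 0.9938 ≈ 5.5316 m.
At 60.8°: 5e-05° × 111320 × cos 60.8° = 5e-05 × 111320 × 0.4879 ≈ 2.7154 m.
Difference: 5.5316 − 2.7154 = 2.8162 m.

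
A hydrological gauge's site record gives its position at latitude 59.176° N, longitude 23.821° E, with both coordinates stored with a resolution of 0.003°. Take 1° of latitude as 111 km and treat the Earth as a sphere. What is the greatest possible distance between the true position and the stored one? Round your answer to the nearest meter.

187 meters

With a 0.003° grid the true value lies within half a step, ±0.003°/2 = ±0.0015°, of the stored one.
N–S: 0.0015° × 111000 m/° = 166.5 m.
Longitude error → 0.0015 × 111000 × cos 59.176° = 0.0015 × 111000 × 0.5124 ≈ 85.315 m.
Worst case both components are at the extreme and orthogonal: √(166.5² + 85.315²) ≈ 187.085 m.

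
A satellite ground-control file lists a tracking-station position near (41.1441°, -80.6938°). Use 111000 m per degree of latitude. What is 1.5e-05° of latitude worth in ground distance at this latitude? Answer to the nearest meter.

1.5e-05° × 111000 m/° = 1.665 m.

2 meters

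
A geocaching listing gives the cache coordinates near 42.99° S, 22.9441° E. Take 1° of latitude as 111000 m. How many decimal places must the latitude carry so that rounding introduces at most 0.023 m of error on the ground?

7

One degree of latitude covers 111000 m.
Rounding to N decimal places gives at most 0.5 × 10⁻ᴺ degrees of error, i.e. 0.5 × 10⁻ᴺ × 111000 m.
Need 0.5 × 111000 × 10⁻ᴺ ≤ 0.023 → 10⁻ᴺ ≤ 4.144e-07, so N ≥ 6.38.
So 7 decimal places suffice (0.00555 m); 6 would allow up to 0.0555 m.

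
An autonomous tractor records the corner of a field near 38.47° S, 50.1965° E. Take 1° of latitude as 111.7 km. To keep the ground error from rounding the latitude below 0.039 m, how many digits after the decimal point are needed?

One degree of latitude covers 111700 m.
Rounding to N decimal places gives at most 0.5 × 10⁻ᴺ degrees of error, i.e. 0.5 × 10⁻ᴺ × 111700 m.
Setting 55850 × 10⁻ᴺ ≤ 0.039 gives 10ᴺ ≥ 1.432e+06, i.e. N ≥ 6.16.
N = 6 would give 0.0558 m (too coarse); N = 7 gives 0.00558 m ≤ 0.039 m.

7 decimal places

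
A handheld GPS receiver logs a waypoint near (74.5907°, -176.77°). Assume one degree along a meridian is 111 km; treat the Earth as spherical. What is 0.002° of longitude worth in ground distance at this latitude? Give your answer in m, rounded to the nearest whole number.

59 m

At 74.5907° a degree of longitude is 111000 × cos 74.5907° ≈ 29494.1 m, so 0.002° corresponds to 58.9882 m.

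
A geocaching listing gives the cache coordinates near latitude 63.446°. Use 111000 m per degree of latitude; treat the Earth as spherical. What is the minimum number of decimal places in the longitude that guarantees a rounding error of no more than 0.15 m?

At 63.446° one degree of longitude covers 111000 × cos 63.446° ≈ 111000 × 0.4470 ≈ 49621.6 m.
With N decimal places the half-ulp bound is 0.5·10⁻ᴺ°, or 0.5·10⁻ᴺ × 49621.6 m on the ground.
Setting 24810.8 × 10⁻ᴺ ≤ 0.15 gives 10ᴺ ≥ 1.654e+05, i.e. N ≥ 5.22.
At 5 places the error can reach 0.248 m, but 6 places keeps it to 0.0248 m.

6 decimal places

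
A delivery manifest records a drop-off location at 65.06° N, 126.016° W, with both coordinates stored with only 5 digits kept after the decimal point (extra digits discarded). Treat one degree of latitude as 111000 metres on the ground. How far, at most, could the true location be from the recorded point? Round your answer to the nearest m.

Truncating at 5 decimal places can drop up to a full unit in the last place, so each coordinate may be off by as much as 1e-05°.
N–S: 1e-05° × 111000 m/° = 1.11 m.
E–W at 65.06°: 1e-05° × 111000 × cos 65.06° = 1e-05 × 111000 × 0.4217 ≈ 0.468053 m.
Worst case both components are at the extreme and orthogonal: √(1.11² + 0.468053²) ≈ 1.20465 m.

1 m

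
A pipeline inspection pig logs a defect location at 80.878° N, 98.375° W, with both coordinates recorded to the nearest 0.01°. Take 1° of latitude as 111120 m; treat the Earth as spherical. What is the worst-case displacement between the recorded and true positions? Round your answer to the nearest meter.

Rounding to 2 decimal places leaves each coordinate within ±0.005° of the true value.
North–south component: 0.005° × 111120 = 555.6 m.
E–W at 80.878°: 0.005° × 111120 × cos 80.878° = 0.005 × 111120 × 0.1585 ≈ 88.0833 m.
The two errors are perpendicular, so the maximum displacement is √(555.6² + 88.0833²) ≈ 562.539 m.

563 meters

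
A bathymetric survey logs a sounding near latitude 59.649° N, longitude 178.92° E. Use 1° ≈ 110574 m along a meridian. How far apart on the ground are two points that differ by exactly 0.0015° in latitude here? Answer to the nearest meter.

0.0015° × 110574 m/° = 165.861 m.

166 meters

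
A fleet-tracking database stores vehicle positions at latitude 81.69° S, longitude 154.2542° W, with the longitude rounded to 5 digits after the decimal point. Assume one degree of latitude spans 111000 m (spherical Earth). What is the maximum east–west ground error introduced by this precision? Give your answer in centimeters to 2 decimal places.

Rounding to 5 decimal places leaves the longitude within ±5e-06° of the true value.
At latitude 81.69° a degree of longitude spans 111000 m × cos 81.69° = 111000 × 0.1445 ≈ 16042.7 m.
So at most 5e-06° × 16042.7 ≈ 0.0802135 m east–west.
That is 0.0802135 m = 8.0214 cm.

8.02 centimeters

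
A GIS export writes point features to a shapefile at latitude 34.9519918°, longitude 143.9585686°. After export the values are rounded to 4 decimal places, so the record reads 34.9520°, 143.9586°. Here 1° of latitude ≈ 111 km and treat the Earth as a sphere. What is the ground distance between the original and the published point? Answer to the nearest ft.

10 ft

The latitude changed by -0.0000082° and the longitude by -0.0000314°.
North–south shift: -0.0000082 × 111000 = -0.9102 m.
East–west at this latitude: -0.0000314° × 111000 × cos 34.952° ≈ -0.0000314 × 90979.2 = -2.85675 m.
Combined displacement = (0.9102² + 2.85675²)^½ ≈ 2.99824 m.
In feet: 2.99824 m ÷ 0.3048 ≈ 9.8368 ft.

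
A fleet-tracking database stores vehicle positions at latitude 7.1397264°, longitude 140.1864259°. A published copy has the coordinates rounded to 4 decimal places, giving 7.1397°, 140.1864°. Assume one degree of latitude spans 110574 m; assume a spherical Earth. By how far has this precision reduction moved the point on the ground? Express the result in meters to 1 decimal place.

Δlat = 7.1397264 − 7.1397 = +0.0000264°; Δlon = 140.1864259 − 140.1864 = +0.0000259°.
N–S: 0.0000264° × 110574 m/° = 2.91915 m.
E–W at 7.1397°: 0.0000259° × 110574 × cos 7.1397° = 0.0000259 × 110574 × 0.9922 ≈ 2.84166 m.
Distance: √(2.91915² + 2.84166²) ≈ 4.07388 m.

4.1 meters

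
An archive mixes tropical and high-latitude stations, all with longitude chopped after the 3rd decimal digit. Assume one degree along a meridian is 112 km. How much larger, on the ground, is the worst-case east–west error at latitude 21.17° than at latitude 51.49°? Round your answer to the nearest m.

35 m

Truncating at 3 decimal places can drop up to a full unit in the last place, so the longitude may be off by as much as 0.001°.
At 21.17°: 0.001° × 112000 × cos 21.17° = 0.001 × 112000 × 0.9325 ≈ 104.44 m.
Error at 51.49° = 0.001° × 112000 × cos 51.49° ≈ 112 × 0.6227 = 69.737 m.
So the lower-latitude error exceeds the higher by 104.44 − 69.737 = 34.705 m.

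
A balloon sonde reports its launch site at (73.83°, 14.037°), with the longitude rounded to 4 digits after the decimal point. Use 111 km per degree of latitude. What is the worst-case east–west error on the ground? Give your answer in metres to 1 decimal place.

Rounding to 4 decimal places leaves the longitude within ±5e-05° of the true value.
At latitude 73.83° a degree of longitude spans 111000 m × cos 73.83° = 111000 × 0.2785 ≈ 30912.2 m.
East–west error: 5e-05° × 30912.2 m/° ≈ 1.54561 m.

1.5 metres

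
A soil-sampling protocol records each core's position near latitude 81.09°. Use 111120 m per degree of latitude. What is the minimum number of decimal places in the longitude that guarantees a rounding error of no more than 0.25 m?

5 decimal places

At 81.09° one degree of longitude covers 111120 × cos 81.09° ≈ 111120 × 0.1549 ≈ 17210.6 m.
N decimal places → at most half a unit in the last place, 0.5 × 10⁻ᴺ° = 17210.6/2 × 10⁻ᴺ m.
Setting 8605.29 × 10⁻ᴺ ≤ 0.25 gives 10ᴺ ≥ 3.442e+04, i.e. N ≥ 4.54.
N = 4 would give 0.861 m (too coarse); N = 5 gives 0.0861 m ≤ 0.25 m.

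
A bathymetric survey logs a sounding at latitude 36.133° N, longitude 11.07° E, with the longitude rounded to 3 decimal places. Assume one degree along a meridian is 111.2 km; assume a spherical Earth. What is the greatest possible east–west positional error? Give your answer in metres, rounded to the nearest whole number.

45 metres

Rounding to 3 decimal places leaves the longitude within ±0.0005° of the true value.
At latitude 36.133° a degree of longitude spans 111200 m × cos 36.133° = 111200 × 0.8077 ≈ 89810.7 m.
Maximum E–W displacement: 0.0005 × 89810.7 = 44.9054 m.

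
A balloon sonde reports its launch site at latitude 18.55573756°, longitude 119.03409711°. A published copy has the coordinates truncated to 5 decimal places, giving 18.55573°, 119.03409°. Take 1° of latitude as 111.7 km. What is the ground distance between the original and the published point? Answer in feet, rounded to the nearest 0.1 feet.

3.7 feet

The latitude changed by +0.00000756° and the longitude by +0.00000711°.
North–south shift: 0.00000756 × 111700 = 0.844452 m.
East–west at this latitude: 0.00000711° × 111700 × cos 18.5557° ≈ 0.00000711 × 105893 = 0.752901 m.
Combined displacement = (0.844452² + 0.752901²)^½ ≈ 1.13135 m.
Converting: 1.13135 m × 3.2808 ft/m ≈ 3.7118 ft.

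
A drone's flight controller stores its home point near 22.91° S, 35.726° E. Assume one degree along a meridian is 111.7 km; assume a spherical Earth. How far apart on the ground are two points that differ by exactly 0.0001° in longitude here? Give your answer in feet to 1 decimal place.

0.0001° of longitude at 22.91° is 0.0001 × 111700 × cos 22.91° ≈ 0.0001 × 102889 = 10.2889 m.
In feet: 10.2889 m ÷ 0.3048 ≈ 33.756 ft.

33.8 feet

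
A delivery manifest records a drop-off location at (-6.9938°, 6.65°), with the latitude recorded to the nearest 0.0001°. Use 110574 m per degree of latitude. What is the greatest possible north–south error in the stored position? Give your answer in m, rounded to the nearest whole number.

Rounding to 4 decimal places leaves the latitude within ±5e-05° of the true value.
So the N–S error is at most 5e-05 × 110574 = 5.5287 m.

6 m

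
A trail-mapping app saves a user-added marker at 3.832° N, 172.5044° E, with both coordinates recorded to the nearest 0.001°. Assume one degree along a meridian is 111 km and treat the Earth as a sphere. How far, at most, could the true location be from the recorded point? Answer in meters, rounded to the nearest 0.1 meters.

Rounding to 3 decimal places leaves each coordinate within ±0.0005° of the true value.
N–S: 0.0005° × 111000 m/° = 55.5 m.
Longitude error → 0.0005 × 111000 × cos 3.832° = 0.0005 × 111000 × 0.9978 ≈ 55.3759 m.
Worst case both components are at the extreme and orthogonal: √(55.5² + 55.3759²) ≈ 78.4012 m.

78.4 meters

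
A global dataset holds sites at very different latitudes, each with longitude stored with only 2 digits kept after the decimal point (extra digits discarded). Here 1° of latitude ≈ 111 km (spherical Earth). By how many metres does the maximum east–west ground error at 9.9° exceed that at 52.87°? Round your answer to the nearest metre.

Truncating at 2 decimal places can drop up to a full unit in the last place, so the longitude may be off by as much as 0.01°.
Error at 9.9° = 0.01° × 111000 × cos 9.9° ≈ 1110 × 0.9851 = 1093.5 m.
At 52.87°: 0.01° × 111000 × cos 52.87° = 0.01 × 111000 × 0.6036 ≈ 670.02 m.
So the lower-latitude error exceeds the higher by 1093.5 − 670.02 = 423.45 m.

423 metres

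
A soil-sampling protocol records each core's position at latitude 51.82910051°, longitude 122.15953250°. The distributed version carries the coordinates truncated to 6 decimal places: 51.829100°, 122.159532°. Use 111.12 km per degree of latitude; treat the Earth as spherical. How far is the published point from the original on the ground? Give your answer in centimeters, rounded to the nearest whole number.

Δlat = 51.82910051 − 51.829100 = +0.00000051°; Δlon = 122.15953250 − 122.159532 = +0.00000050°.
North–south shift: 0.00000051 × 111120 = 0.0566712 m.
E–W at 51.8291°: 0.00000050° × 111120 × cos 51.8291° = 0.00000050 × 111120 × 0.6180 ≈ 0.0343366 m.
Hypotenuse of the two orthogonal shifts: √(0.0566712² + 0.0343366²) = 0.0662618 m.
That is 0.0662618 m = 6.6262 cm.

7 centimeters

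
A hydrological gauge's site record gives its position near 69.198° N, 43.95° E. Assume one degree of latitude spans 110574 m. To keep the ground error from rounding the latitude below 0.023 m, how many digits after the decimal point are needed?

One degree of latitude covers 110574 m.
Rounding to N decimal places gives at most 0.5 × 10⁻ᴺ degrees of error, i.e. 0.5 × 10⁻ᴺ × 110574 m.
Setting 55287 × 10⁻ᴺ ≤ 0.023 gives 10ᴺ ≥ 2.404e+06, i.e. N ≥ 6.38.
So 7 decimal places suffice (0.00553 m); 6 would allow up to 0.0553 m.

7 decimal places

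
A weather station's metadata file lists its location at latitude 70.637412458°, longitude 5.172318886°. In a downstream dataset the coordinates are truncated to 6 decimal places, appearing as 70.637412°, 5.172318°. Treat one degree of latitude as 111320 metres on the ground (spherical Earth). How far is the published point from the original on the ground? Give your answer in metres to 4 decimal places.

Δlat = 70.637412458 − 70.637412 = +0.000000458°; Δlon = 5.172318886 − 5.172318 = +0.000000886°.
North–south shift: 0.000000458 × 111320 = 0.0509846 m.
East–west at this latitude: 0.000000886° × 111320 × cos 70.6374° ≈ 0.000000886 × 36907.6 = 0.0327001 m.
Distance: √(0.0509846² + 0.0327001²) ≈ 0.06057 m.

0.0606 metres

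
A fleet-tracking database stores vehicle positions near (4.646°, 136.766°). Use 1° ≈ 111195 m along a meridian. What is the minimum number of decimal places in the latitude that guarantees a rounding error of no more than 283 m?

One degree of latitude covers 111195 m.
With N decimal places the half-ulp bound is 0.5·10⁻ᴺ°, or 0.5·10⁻ᴺ × 111195 m on the ground.
Setting 55597.5 × 10⁻ᴺ ≤ 283 gives 10ᴺ ≥ 196.5, i.e. N ≥ 2.29.
At 2 places the error can reach 556 m, but 3 places keeps it to 55.6 m.

3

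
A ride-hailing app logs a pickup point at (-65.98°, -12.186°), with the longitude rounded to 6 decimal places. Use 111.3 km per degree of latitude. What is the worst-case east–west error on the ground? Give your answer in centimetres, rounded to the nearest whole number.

Rounding to 6 decimal places leaves the longitude within ±5e-07° of the true value.
At latitude 65.98° a degree of longitude spans 111300 m × cos 65.98° = 111300 × 0.4071 ≈ 45305.3 m.
Maximum E–W displacement: 5e-07 × 45305.3 = 0.0226526 m.
That is 0.0226526 m = 2.2653 cm.

2 centimetres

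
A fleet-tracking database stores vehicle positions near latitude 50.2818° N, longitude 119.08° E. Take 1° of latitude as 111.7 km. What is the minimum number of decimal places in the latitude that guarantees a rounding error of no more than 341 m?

3

One degree of latitude covers 111700 m.
With N decimal places the half-ulp bound is 0.5·10⁻ᴺ°, or 0.5·10⁻ᴺ × 111700 m on the ground.
Need 0.5 × 111700 × 10⁻ᴺ ≤ 341 → 10⁻ᴺ ≤ 6.106e-03, so N ≥ 2.21.
So 3 decimal places suffice (55.9 m); 2 would allow up to 558 m.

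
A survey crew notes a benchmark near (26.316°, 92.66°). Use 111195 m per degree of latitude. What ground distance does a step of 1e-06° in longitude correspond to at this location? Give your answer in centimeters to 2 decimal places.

At 26.316° a degree of longitude is 111195 × cos 26.316° ≈ 99671 m, so 1e-06° corresponds to 0.099671 m.
That is 0.099671 m = 9.9671 cm.

9.97 centimeters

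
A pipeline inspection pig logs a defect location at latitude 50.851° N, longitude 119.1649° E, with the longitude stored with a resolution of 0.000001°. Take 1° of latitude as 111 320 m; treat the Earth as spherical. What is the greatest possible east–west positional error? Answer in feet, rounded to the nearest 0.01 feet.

0.12 feet

With a 0.000001° grid the true value lies within half a step, ±0.000001°/2 = ±5e-07°, of the stored one.
At latitude 50.851° a degree of longitude spans 111320 m × cos 50.851° = 111320 × 0.6313 ≈ 70280.7 m.
Maximum E–W displacement: 5e-07 × 70280.7 = 0.0351403 m.
In feet: 0.0351403 m ÷ 0.3048 ≈ 0.11529 ft.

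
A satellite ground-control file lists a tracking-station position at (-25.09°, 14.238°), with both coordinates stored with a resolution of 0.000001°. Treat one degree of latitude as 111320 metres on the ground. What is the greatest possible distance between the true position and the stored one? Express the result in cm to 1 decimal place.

7.5 cm

With a 0.000001° grid the true value lies within half a step, ±0.000001°/2 = ±5e-07°, of the stored one.
Latitude error → 5e-07 × 111320 = 0.05566 m along the meridian.
E–W at 25.09°: 5e-07° × 111320 × cos 25.09° = 5e-07 × 111320 × 0.9056 ≈ 0.0504081 m.
Combining orthogonally: (0.05566² + 0.0504081²)^½ ≈ 0.0750933 m.
That is 0.0750933 m = 7.5093 cm.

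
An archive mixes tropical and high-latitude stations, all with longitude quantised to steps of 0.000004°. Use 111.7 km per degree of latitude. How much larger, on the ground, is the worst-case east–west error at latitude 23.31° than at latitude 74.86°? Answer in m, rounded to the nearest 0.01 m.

0.15 m

With a 0.000004° grid the true value lies within half a step, ±0.000004°/2 = ±2e-06°, of the stored one.
At 23.31°: 2e-06° × 111700 × cos 23.31° = 2e-06 × 111700 × 0.9184 ≈ 0.20517 m.
Error at 74.86° = 2e-06° × 111700 × cos 74.86° ≈ 0.2234 × 0.2612 = 0.058347 m.
So the lower-latitude error exceeds the higher by 0.20517 − 0.058347 = 0.14682 m.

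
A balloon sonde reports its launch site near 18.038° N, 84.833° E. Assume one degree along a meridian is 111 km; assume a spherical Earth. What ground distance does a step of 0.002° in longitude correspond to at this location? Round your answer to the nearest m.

0.002° of longitude at 18.038° is 0.002 × 111000 × cos 18.038° ≈ 0.002 × 105545 = 211.089 m.

211 m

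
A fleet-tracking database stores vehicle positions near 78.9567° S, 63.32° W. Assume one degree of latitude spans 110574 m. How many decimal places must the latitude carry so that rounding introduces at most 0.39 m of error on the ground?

One degree of latitude covers 110574 m.
Rounding to N decimal places gives at most 0.5 × 10⁻ᴺ degrees of error, i.e. 0.5 × 10⁻ᴺ × 110574 m.
Setting 55287 × 10⁻ᴺ ≤ 0.39 gives 10ᴺ ≥ 1.418e+05, i.e. N ≥ 5.15.
At 5 places the error can reach 0.553 m, but 6 places keeps it to 0.0553 m.

6 decimal places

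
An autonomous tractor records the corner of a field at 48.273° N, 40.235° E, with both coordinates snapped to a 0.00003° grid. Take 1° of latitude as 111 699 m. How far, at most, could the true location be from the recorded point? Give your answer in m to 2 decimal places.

2.01 m

With a 0.00003° grid the true value lies within half a step, ±0.00003°/2 = ±1.5e-05°, of the stored one.
North–south component: 1.5e-05° × 111699 = 1.67549 m.
E–W at 48.273°: 1.5e-05° × 111699 × cos 48.273° = 1.5e-05 × 111699 × 0.6656 ≈ 1.11517 m.
The two errors are perpendicular, so the maximum displacement is √(1.67549² + 1.11517²) ≈ 2.01267 m.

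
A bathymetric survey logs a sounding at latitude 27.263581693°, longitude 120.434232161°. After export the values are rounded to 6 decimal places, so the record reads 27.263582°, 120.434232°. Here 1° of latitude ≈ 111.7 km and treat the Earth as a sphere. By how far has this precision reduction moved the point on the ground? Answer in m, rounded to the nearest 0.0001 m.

Δlat = 27.263581693 − 27.263582 = -0.000000307°; Δlon = 120.434232161 − 120.434232 = +0.000000161°.
North–south shift: -0.000000307 × 111700 = -0.0342919 m.
East–west at this latitude: 0.000000161° × 111700 × cos 27.2636° ≈ 0.000000161 × 99291.1 = 0.0159859 m.
Distance: √(0.0342919² + 0.0159859²) ≈ 0.0378349 m.

0.0378 m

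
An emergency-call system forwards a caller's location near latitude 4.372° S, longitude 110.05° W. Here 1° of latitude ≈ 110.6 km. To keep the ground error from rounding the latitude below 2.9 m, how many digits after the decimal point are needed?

One degree of latitude covers 110600 m.
Rounding to N decimal places gives at most 0.5 × 10⁻ᴺ degrees of error, i.e. 0.5 × 10⁻ᴺ × 110600 m.
Setting 55300 × 10⁻ᴺ ≤ 2.9 gives 10ᴺ ≥ 1.907e+04, i.e. N ≥ 4.28.
N = 4 would give 5.53 m (too coarse); N = 5 gives 0.553 m ≤ 2.9 m.

5 decimal places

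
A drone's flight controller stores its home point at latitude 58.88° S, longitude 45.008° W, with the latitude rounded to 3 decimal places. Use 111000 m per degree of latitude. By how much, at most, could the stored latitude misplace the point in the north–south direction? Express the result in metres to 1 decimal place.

Rounding to 3 decimal places leaves the latitude within ±0.0005° of the true value.
Along the meridian that is 0.0005° × 111000 m/° = 55.5 m.

55.5 metres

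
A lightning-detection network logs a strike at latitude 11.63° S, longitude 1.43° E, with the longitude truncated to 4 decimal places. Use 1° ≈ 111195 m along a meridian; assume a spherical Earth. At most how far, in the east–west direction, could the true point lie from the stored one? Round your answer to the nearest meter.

Truncating at 4 decimal places can drop up to a full unit in the last place, so the longitude may be off by as much as 0.0001°.
One degree of longitude at 11.63° is 111195 × cos 11.63° ≈ 111195 × 0.9795 = 108912 m.
So at most 0.0001° × 108912 ≈ 10.8912 m east–west.

11 meters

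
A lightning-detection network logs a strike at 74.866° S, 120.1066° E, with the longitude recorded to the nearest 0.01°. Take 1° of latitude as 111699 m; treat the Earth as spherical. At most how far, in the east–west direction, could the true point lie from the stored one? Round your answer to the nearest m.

146 m

Rounding to 2 decimal places leaves the longitude within ±0.005° of the true value.
Parallels shrink by cos φ, so at 74.866° a degree of longitude is 111699 × 0.2611 ≈ 29162.1 m.
East–west error: 0.005° × 29162.1 m/° ≈ 145.81 m.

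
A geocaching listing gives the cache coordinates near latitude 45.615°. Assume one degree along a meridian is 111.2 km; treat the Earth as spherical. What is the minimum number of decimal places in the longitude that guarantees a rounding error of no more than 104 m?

3 decimal places

At 45.615° one degree of longitude covers 111200 × cos 45.615° ≈ 111200 × 0.6995 ≈ 77781.8 m.
N decimal places → at most half a unit in the last place, 0.5 × 10⁻ᴺ° = 77781.8/2 × 10⁻ᴺ m.
Setting 38890.9 × 10⁻ᴺ ≤ 104 gives 10ᴺ ≥ 374, i.e. N ≥ 2.57.
At 2 places the error can reach 389 m, but 3 places keeps it to 38.9 m.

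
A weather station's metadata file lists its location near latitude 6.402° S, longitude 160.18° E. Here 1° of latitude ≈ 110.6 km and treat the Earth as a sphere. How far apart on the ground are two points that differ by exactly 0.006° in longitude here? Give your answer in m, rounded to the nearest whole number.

At 6.402° a degree of longitude is 110600 × cos 6.402° ≈ 109910 m, so 0.006° corresponds to 659.462 m.

659 m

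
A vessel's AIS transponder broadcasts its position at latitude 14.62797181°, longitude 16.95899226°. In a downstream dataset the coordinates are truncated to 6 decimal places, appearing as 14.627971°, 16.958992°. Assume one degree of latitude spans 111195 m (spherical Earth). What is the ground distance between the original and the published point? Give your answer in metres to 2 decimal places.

0.09 metres

Δlat = 14.62797181 − 14.627971 = +0.00000081°; Δlon = 16.95899226 − 16.958992 = +0.00000026°.
N–S: 0.00000081° × 111195 m/° = 0.0900679 m.
E–W at 14.628°: 0.00000026° × 111195 × cos 14.628° = 0.00000026 × 111195 × 0.9676 ≈ 0.0279736 m.
Distance: √(0.0900679² + 0.0279736²) ≈ 0.094312 m.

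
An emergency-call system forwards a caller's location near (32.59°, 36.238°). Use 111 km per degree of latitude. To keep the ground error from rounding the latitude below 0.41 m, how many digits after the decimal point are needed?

One degree of latitude covers 111000 m.
N decimal places → at most half a unit in the last place, 0.5 × 10⁻ᴺ° = 111000/2 × 10⁻ᴺ m.
Setting 55500 × 10⁻ᴺ ≤ 0.41 gives 10ᴺ ≥ 1.354e+05, i.e. N ≥ 5.13.
So 6 decimal places suffice (0.0555 m); 5 would allow up to 0.555 m.

6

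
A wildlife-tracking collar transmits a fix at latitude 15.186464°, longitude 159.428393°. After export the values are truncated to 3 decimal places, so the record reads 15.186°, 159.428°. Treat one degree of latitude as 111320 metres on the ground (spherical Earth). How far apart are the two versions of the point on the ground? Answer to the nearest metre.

The latitude changed by +0.000464° and the longitude by +0.000393°.
N–S: 0.000464° × 111320 m/° = 51.6525 m.
E–W at 15.186°: 0.000393° × 111320 × cos 15.186° = 0.000393 × 111320 × 0.9651 ≈ 42.2211 m.
Hypotenuse of the two orthogonal shifts: √(51.6525² + 42.2211²) = 66.7128 m.

67 metres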